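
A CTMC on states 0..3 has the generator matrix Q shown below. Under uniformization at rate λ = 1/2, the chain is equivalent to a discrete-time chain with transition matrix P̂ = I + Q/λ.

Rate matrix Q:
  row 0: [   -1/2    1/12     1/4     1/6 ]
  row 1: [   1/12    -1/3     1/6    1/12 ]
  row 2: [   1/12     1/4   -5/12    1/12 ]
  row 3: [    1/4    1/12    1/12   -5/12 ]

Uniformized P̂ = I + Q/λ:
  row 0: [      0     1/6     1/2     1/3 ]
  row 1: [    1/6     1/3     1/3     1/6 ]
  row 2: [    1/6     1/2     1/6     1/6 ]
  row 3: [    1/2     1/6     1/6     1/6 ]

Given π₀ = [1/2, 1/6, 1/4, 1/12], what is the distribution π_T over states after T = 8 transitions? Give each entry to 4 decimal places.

π = [0.2000, 0.3143, 0.2857, 0.2000]

t=0: π = [0.5000, 0.1667, 0.2500, 0.0833]
t=1: π = [0.1111, 0.2778, 0.3611, 0.2500]
t=2: π = [0.2315, 0.3333, 0.2500, 0.1852]
t=3: π = [0.1898, 0.3056, 0.2994, 0.2052]
t=4: π = [0.2034, 0.3174, 0.2809, 0.1983]
t=5: π = [0.1989, 0.3132, 0.2874, 0.2006]
t=6: π = [0.2004, 0.3147, 0.2852, 0.1998]
t=7: π = [0.1999, 0.3142, 0.2859, 0.2001]
t=8: π = [0.2000, 0.3143, 0.2857, 0.2000]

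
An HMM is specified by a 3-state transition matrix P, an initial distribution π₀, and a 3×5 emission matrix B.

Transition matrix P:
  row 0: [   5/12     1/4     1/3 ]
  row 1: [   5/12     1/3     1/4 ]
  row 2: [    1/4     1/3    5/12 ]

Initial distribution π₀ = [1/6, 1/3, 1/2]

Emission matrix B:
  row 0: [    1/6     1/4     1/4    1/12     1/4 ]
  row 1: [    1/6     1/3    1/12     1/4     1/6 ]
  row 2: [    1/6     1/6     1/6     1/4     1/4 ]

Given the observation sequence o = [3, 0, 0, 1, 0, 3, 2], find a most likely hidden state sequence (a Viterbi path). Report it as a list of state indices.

path = [2, 2, 2, 1, 1, 1, 0]

t=0: δ = [1.389e-02, 8.333e-02, 1.250e-01]  (obs o_0=3)
t=1: δ = [5.787e-03, 6.944e-03, 8.681e-03]  ψ = [1, 2, 2]  (obs o_1=0)
t=2: δ = [4.823e-04, 4.823e-04, 6.028e-04]  ψ = [1, 2, 2]  (obs o_2=0)
t=3: δ = [5.023e-05, 6.698e-05, 4.186e-05]  ψ = [0, 2, 2]  (obs o_3=1)
t=4: δ = [4.651e-06, 3.721e-06, 2.907e-06]  ψ = [1, 1, 2]  (obs o_4=0)
t=5: δ = [1.615e-07, 3.101e-07, 3.876e-07]  ψ = [0, 1, 0]  (obs o_5=3)
t=6: δ = [3.230e-08, 1.077e-08, 2.692e-08]  ψ = [1, 2, 2]  (obs o_6=2)
backtrack: best end state = 0; path = [2, 2, 2, 1, 1, 1, 0]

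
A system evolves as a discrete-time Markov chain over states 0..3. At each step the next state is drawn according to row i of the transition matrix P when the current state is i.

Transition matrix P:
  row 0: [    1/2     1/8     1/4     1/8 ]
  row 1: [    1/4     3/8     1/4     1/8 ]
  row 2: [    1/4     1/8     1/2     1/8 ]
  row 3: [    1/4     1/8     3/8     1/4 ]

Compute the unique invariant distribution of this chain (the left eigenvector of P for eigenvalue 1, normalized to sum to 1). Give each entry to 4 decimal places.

π = [0.3333, 0.1667, 0.3571, 0.1429]

Balance equations π_j = Σ_i π_i·P[i][j]:
  π_0 = 1/2·π_0 + 1/4·π_1 + 1/4·π_2 + 1/4·π_3
  π_1 = 1/8·π_0 + 3/8·π_1 + 1/8·π_2 + 1/8·π_3
  π_2 = 1/4·π_0 + 1/4·π_1 + 1/2·π_2 + 3/8·π_3
  normalize: π_0 + π_1 + π_2 + π_3 = 1
Solving the linear system gives exactly π = [1/3, 1/6, 5/14, 1/7].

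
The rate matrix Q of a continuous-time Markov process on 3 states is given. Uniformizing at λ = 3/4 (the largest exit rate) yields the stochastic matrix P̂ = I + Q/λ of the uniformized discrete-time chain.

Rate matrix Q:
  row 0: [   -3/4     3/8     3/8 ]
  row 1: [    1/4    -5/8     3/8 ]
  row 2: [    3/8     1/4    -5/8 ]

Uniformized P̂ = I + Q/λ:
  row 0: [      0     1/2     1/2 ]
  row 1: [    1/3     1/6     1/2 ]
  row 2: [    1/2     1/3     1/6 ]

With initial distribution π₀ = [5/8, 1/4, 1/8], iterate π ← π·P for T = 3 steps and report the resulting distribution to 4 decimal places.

t=0: π = [0.6250, 0.2500, 0.1250]
t=1: π = [0.1458, 0.3958, 0.4583]
t=2: π = [0.3611, 0.2917, 0.3472]
t=3: π = [0.2708, 0.3449, 0.3843]

π = [0.2708, 0.3449, 0.3843]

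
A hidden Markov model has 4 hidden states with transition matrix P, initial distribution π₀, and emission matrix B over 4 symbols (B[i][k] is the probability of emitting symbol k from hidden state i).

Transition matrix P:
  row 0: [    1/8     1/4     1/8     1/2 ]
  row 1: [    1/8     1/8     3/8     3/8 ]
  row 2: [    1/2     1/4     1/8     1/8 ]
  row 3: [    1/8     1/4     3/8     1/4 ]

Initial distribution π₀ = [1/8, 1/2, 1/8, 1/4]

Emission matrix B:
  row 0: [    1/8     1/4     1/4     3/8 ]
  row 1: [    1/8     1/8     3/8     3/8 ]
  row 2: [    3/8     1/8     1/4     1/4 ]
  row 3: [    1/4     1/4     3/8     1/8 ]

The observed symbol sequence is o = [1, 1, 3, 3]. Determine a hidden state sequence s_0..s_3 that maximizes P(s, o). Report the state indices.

t=0: δ = [3.125e-02, 6.250e-02, 1.562e-02, 6.250e-02]  (obs o_0=1)
t=1: δ = [1.953e-03, 1.953e-03, 2.930e-03, 5.859e-03]  ψ = [1, 3, 1, 1]  (obs o_1=1)
t=2: δ = [5.493e-04, 5.493e-04, 5.493e-04, 1.831e-04]  ψ = [2, 3, 3, 3]  (obs o_2=3)
t=3: δ = [1.030e-04, 5.150e-05, 5.150e-05, 3.433e-05]  ψ = [2, 0, 1, 0]  (obs o_3=3)
backtrack: best end state = 0; path = [1, 3, 2, 0]

path = [1, 3, 2, 0]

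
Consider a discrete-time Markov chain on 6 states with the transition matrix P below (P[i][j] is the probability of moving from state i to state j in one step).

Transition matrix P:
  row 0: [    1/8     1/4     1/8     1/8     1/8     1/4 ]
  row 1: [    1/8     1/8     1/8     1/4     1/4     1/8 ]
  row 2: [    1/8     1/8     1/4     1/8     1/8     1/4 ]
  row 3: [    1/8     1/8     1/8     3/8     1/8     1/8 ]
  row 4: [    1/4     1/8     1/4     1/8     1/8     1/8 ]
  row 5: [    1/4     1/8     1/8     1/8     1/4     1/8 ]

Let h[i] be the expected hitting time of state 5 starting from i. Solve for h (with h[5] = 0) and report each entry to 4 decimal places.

h = [5.3562, 6.0993, 5.2500, 6.1250, 5.9195, 0.0000]

First-step conditioning: h[5] = 0; for i ≠ 5, h[i] = 1 + Σ_k P[i][k]·h[k].
  h[0] = 1 + 1/8·h[0] + 1/4·h[1] + 1/8·h[2] + 1/8·h[3] + 1/8·h[4]
  h[1] = 1 + 1/8·h[0] + 1/8·h[1] + 1/8·h[2] + 1/4·h[3] + 1/4·h[4]
  h[2] = 1 + 1/8·h[0] + 1/8·h[1] + 1/4·h[2] + 1/8·h[3] + 1/8·h[4]
  h[3] = 1 + 1/8·h[0] + 1/8·h[1] + 1/8·h[2] + 3/8·h[3] + 1/8·h[4]
  h[4] = 1 + 1/4·h[0] + 1/8·h[1] + 1/4·h[2] + 1/8·h[3] + 1/8·h[4]
Solving the 5×5 linear system over states ≠ 5 gives exactly h = [391/73, 1781/292, 21/4, 49/8, 3457/584, 0] (h[5] = 0 is the target).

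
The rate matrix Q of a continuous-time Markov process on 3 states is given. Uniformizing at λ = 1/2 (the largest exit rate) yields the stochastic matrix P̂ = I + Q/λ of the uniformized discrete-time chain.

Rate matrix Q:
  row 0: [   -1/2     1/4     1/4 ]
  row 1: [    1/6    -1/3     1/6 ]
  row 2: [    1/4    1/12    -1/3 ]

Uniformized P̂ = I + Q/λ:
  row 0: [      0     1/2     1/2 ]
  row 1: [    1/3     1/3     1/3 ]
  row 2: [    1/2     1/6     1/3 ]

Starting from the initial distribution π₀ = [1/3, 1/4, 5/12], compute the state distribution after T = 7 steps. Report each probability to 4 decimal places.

t=0: π = [0.3333, 0.2500, 0.4167]
t=1: π = [0.2917, 0.3194, 0.3889]
t=2: π = [0.3009, 0.3171, 0.3819]
t=3: π = [0.2967, 0.3198, 0.3835]
t=4: π = [0.2984, 0.3189, 0.3828]
t=5: π = [0.2977, 0.3193, 0.3831]
t=6: π = [0.2980, 0.3191, 0.3829]
t=7: π = [0.2978, 0.3192, 0.3830]

π = [0.2978, 0.3192, 0.3830]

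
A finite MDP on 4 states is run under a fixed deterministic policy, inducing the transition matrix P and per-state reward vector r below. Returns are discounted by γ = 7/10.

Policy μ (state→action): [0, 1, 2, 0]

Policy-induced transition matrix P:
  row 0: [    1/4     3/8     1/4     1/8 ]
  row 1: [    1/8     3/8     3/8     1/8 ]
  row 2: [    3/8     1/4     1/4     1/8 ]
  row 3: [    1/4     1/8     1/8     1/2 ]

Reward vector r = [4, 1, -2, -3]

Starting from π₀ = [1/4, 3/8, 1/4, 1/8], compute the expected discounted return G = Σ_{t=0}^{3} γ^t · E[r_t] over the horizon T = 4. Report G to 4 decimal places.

t=0: π = [0.2500, 0.3750, 0.2500, 0.1250], E[r] = 0.5000, γ^t·E[r] = 0.500000, running G = 0.500000
t=1: π = [0.2344, 0.3125, 0.2813, 0.1719], E[r] = 0.1719, γ^t·E[r] = 0.120313, running G = 0.620313
t=2: π = [0.2461, 0.2969, 0.2676, 0.1895], E[r] = 0.1777, γ^t·E[r] = 0.087090, running G = 0.707402
t=3: π = [0.2463, 0.2942, 0.2634, 0.1960], E[r] = 0.1646, γ^t·E[r] = 0.056441, running G = 0.763843

G = 0.7638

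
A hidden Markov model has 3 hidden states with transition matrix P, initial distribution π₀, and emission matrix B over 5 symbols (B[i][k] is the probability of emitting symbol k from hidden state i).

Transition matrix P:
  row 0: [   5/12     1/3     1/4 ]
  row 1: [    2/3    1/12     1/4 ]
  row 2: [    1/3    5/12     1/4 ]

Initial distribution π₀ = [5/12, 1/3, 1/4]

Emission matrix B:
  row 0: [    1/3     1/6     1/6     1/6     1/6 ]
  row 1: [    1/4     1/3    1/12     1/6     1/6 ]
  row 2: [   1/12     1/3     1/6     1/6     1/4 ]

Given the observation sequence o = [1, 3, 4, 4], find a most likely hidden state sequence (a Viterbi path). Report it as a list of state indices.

path = [1, 0, 1, 0]

t=0: δ = [6.944e-02, 1.111e-01, 8.333e-02]  (obs o_0=1)
t=1: δ = [1.235e-02, 5.787e-03, 4.630e-03]  ψ = [1, 2, 1]  (obs o_1=3)
t=2: δ = [8.573e-04, 6.859e-04, 7.716e-04]  ψ = [0, 0, 0]  (obs o_2=4)
t=3: δ = [7.621e-05, 5.358e-05, 5.358e-05]  ψ = [1, 2, 0]  (obs o_3=4)
backtrack: best end state = 0; path = [1, 0, 1, 0]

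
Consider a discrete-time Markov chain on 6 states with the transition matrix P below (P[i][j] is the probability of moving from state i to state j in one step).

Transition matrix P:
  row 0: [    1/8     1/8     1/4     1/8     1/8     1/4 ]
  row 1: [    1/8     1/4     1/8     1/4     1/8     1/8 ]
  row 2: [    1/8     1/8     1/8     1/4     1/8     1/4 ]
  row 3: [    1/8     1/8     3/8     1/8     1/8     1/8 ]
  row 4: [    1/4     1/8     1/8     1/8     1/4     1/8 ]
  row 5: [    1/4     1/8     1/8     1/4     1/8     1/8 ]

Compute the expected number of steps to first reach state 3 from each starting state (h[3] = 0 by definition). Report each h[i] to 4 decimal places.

h = [5.3239, 4.7230, 4.7324, 0.0000, 5.4836, 4.7981]

First-step conditioning: h[3] = 0; for i ≠ 3, h[i] = 1 + Σ_k P[i][k]·h[k].
  h[0] = 1 + 1/8·h[0] + 1/8·h[1] + 1/4·h[2] + 1/8·h[4] + 1/4·h[5]
  h[1] = 1 + 1/8·h[0] + 1/4·h[1] + 1/8·h[2] + 1/8·h[4] + 1/8·h[5]
  h[2] = 1 + 1/8·h[0] + 1/8·h[1] + 1/8·h[2] + 1/8·h[4] + 1/4·h[5]
  h[4] = 1 + 1/4·h[0] + 1/8·h[1] + 1/8·h[2] + 1/4·h[4] + 1/8·h[5]
  h[5] = 1 + 1/4·h[0] + 1/8·h[1] + 1/8·h[2] + 1/8·h[4] + 1/8·h[5]
Solving the 5×5 linear system over states ≠ 3 gives exactly h = [378/71, 1006/213, 336/71, 0, 1168/213, 1022/213] (h[3] = 0 is the target).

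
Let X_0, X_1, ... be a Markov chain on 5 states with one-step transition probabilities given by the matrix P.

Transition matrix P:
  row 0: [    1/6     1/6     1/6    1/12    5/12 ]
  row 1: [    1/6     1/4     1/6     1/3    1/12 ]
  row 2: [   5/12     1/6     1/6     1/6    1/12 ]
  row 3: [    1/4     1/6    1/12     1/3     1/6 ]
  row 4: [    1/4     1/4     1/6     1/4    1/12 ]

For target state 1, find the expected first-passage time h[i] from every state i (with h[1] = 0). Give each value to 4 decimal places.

h = [5.3557, 0.0000, 5.4712, 5.4505, 5.0328]

First-step conditioning: h[1] = 0; for i ≠ 1, h[i] = 1 + Σ_k P[i][k]·h[k].
  h[0] = 1 + 1/6·h[0] + 1/6·h[2] + 1/12·h[3] + 5/12·h[4]
  h[2] = 1 + 5/12·h[0] + 1/6·h[2] + 1/6·h[3] + 1/12·h[4]
  h[3] = 1 + 1/4·h[0] + 1/12·h[2] + 1/3·h[3] + 1/6·h[4]
  h[4] = 1 + 1/4·h[0] + 1/6·h[2] + 1/4·h[3] + 1/12·h[4]
Solving the 4×4 linear system over states ≠ 1 gives exactly h = [21696/4051, 0, 22164/4051, 22080/4051, 20388/4051] (h[1] = 0 is the target).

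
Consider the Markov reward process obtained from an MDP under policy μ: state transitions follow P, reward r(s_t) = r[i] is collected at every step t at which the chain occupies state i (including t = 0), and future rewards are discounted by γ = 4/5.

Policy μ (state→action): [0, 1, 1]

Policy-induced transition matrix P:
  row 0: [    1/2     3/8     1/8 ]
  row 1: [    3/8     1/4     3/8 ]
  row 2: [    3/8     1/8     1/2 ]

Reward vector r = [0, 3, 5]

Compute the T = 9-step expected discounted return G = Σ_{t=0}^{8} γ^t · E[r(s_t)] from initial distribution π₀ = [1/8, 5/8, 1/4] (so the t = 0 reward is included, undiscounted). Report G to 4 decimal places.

G = 11.1084

t=0: π = [0.1250, 0.6250, 0.2500], E[r] = 3.1250, γ^t·E[r] = 3.125000, running G = 3.125000
t=1: π = [0.3906, 0.2344, 0.3750], E[r] = 2.5781, γ^t·E[r] = 2.062500, running G = 5.187500
t=2: π = [0.4238, 0.2520, 0.3242], E[r] = 2.3770, γ^t·E[r] = 1.521250, running G = 6.708750
t=3: π = [0.4280, 0.2625, 0.3096], E[r] = 2.3352, γ^t·E[r] = 1.195625, running G = 7.904375
t=4: π = [0.4285, 0.2648, 0.3067], E[r] = 2.3279, γ^t·E[r] = 0.953513, running G = 8.857888
t=5: π = [0.4286, 0.2652, 0.3062], E[r] = 2.3267, γ^t·E[r] = 0.762426, running G = 9.620314
t=6: π = [0.4286, 0.2653, 0.3061], E[r] = 2.3266, γ^t·E[r] = 0.609894, running G = 10.230208
t=7: π = [0.4286, 0.2653, 0.3061], E[r] = 2.3265, γ^t·E[r] = 0.487910, running G = 10.718118
t=8: π = [0.4286, 0.2653, 0.3061], E[r] = 2.3265, γ^t·E[r] = 0.390327, running G = 11.108445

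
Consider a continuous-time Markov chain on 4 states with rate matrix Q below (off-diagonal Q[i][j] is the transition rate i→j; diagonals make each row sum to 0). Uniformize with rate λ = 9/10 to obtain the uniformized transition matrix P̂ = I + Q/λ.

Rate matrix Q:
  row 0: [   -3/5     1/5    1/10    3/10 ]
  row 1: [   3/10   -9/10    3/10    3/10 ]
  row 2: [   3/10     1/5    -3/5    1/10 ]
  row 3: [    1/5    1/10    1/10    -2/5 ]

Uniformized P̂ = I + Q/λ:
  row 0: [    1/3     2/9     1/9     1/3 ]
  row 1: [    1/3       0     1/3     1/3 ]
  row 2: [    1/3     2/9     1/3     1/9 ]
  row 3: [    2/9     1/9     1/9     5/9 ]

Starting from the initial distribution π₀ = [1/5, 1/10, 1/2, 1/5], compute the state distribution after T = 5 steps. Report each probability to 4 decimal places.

π = [0.2920, 0.1479, 0.1856, 0.3744]

t=0: π = [0.2000, 0.1000, 0.5000, 0.2000]
t=1: π = [0.3111, 0.1778, 0.2444, 0.2667]
t=2: π = [0.3037, 0.1531, 0.2049, 0.3383]
t=3: π = [0.2957, 0.1506, 0.1907, 0.3630]
t=4: π = [0.2930, 0.1484, 0.1870, 0.3716]
t=5: π = [0.2920, 0.1479, 0.1856, 0.3744]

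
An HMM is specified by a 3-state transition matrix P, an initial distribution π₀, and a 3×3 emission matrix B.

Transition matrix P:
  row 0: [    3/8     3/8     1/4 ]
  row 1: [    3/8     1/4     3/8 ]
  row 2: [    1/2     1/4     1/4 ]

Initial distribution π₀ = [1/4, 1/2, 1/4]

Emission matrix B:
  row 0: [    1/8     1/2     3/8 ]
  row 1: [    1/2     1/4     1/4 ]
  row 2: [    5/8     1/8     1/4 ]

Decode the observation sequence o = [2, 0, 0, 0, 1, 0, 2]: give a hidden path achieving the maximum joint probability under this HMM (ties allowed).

t=0: δ = [9.375e-02, 1.250e-01, 6.250e-02]  (obs o_0=2)
t=1: δ = [5.859e-03, 1.758e-02, 2.930e-02]  ψ = [1, 0, 1]  (obs o_1=0)
t=2: δ = [1.831e-03, 3.662e-03, 4.578e-03]  ψ = [2, 2, 2]  (obs o_2=0)
t=3: δ = [2.861e-04, 5.722e-04, 8.583e-04]  ψ = [2, 2, 1]  (obs o_3=0)
t=4: δ = [2.146e-04, 5.364e-05, 2.682e-05]  ψ = [2, 2, 1]  (obs o_4=1)
t=5: δ = [1.006e-05, 4.023e-05, 3.353e-05]  ψ = [0, 0, 0]  (obs o_5=0)
t=6: δ = [6.286e-06, 2.515e-06, 3.772e-06]  ψ = [2, 1, 1]  (obs o_6=2)
backtrack: best end state = 0; path = [1, 2, 1, 2, 0, 2, 0]

path = [1, 2, 1, 2, 0, 2, 0]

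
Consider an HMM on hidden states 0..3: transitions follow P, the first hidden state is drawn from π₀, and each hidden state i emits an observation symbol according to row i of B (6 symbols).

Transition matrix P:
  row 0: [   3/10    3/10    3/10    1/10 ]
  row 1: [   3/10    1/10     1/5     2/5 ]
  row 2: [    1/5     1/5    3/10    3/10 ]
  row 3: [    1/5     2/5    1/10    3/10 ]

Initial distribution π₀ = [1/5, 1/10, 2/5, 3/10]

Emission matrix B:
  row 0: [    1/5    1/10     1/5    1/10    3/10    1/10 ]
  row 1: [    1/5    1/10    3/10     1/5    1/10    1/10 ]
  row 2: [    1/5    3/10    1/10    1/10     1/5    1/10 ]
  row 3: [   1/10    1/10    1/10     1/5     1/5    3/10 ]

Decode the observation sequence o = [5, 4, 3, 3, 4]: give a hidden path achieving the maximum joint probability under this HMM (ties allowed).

path = [3, 3, 3, 1, 0]

t=0: δ = [2.000e-02, 1.000e-02, 4.000e-02, 9.000e-02]  (obs o_0=5)
t=1: δ = [5.400e-03, 3.600e-03, 2.400e-03, 5.400e-03]  ψ = [3, 3, 2, 3]  (obs o_1=4)
t=2: δ = [1.620e-04, 4.320e-04, 1.620e-04, 3.240e-04]  ψ = [0, 3, 0, 3]  (obs o_2=3)
t=3: δ = [1.296e-05, 2.592e-05, 8.640e-06, 3.456e-05]  ψ = [1, 3, 1, 1]  (obs o_3=3)
t=4: δ = [2.333e-06, 1.382e-06, 1.037e-06, 2.074e-06]  ψ = [1, 3, 1, 1]  (obs o_4=4)
backtrack: best end state = 0; path = [3, 3, 3, 1, 0]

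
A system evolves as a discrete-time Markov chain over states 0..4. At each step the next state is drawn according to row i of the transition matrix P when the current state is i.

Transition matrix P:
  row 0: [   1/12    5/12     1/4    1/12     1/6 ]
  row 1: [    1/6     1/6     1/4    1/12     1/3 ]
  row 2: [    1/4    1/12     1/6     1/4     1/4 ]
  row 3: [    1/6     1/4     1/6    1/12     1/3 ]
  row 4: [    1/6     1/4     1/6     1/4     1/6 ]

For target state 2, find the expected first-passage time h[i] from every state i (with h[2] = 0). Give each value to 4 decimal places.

h = [4.5405, 4.5995, 0.0000, 4.9828, 4.9828]

First-step conditioning: h[2] = 0; for i ≠ 2, h[i] = 1 + Σ_k P[i][k]·h[k].
  h[0] = 1 + 1/12·h[0] + 5/12·h[1] + 1/12·h[3] + 1/6·h[4]
  h[1] = 1 + 1/6·h[0] + 1/6·h[1] + 1/12·h[3] + 1/3·h[4]
  h[3] = 1 + 1/6·h[0] + 1/4·h[1] + 1/12·h[3] + 1/3·h[4]
  h[4] = 1 + 1/6·h[0] + 1/4·h[1] + 1/4·h[3] + 1/6·h[4]
Solving the 4×4 linear system over states ≠ 2 gives exactly h = [168/37, 1872/407, 0, 2028/407, 2028/407] (h[2] = 0 is the target).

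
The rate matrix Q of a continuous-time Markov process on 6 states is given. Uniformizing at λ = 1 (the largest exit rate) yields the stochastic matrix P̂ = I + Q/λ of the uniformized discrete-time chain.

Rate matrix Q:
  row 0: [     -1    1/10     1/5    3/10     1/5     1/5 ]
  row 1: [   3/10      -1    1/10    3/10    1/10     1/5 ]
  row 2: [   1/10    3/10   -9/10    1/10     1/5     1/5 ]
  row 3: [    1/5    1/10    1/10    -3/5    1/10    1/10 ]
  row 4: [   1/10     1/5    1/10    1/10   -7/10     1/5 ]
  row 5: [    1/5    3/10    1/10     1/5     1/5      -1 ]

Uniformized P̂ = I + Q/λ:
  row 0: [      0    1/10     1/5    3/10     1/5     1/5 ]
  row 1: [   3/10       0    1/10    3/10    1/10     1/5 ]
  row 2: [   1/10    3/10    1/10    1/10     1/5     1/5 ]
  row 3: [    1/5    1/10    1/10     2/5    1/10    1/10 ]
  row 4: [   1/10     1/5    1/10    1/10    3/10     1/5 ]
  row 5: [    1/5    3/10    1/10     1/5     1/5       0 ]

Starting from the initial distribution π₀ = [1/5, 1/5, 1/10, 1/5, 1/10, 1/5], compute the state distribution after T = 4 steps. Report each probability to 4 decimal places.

π = [0.1552, 0.1544, 0.1155, 0.2523, 0.1770, 0.1457]

t=0: π = [0.2000, 0.2000, 0.1000, 0.2000, 0.1000, 0.2000]
t=1: π = [0.1600, 0.1500, 0.1200, 0.2600, 0.1700, 0.1400]
t=2: π = [0.1540, 0.1540, 0.1160, 0.2540, 0.1760, 0.1460]
t=3: π = [0.1554, 0.1546, 0.1154, 0.2524, 0.1768, 0.1454]
t=4: π = [0.1552, 0.1544, 0.1155, 0.2523, 0.1770, 0.1457]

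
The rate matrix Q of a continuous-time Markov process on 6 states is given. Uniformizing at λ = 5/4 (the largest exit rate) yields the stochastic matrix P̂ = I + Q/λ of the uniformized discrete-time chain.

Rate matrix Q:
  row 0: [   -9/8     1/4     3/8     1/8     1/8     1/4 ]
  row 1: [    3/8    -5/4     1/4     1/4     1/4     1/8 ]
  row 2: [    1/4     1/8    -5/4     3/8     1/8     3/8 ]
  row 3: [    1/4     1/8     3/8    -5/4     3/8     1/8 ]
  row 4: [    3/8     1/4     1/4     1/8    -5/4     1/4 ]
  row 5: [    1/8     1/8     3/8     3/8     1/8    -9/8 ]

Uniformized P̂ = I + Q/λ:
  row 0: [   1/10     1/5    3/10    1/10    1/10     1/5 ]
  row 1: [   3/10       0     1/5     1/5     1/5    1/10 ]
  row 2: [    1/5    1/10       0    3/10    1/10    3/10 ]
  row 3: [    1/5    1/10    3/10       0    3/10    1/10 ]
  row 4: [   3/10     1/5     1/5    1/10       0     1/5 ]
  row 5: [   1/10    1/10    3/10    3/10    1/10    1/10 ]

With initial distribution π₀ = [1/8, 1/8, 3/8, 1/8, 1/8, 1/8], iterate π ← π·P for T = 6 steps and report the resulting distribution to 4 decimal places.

t=0: π = [0.1250, 0.1250, 0.3750, 0.1250, 0.1250, 0.1250]
t=1: π = [0.2000, 0.1125, 0.1625, 0.2000, 0.1250, 0.2000]
t=2: π = [0.1838, 0.1213, 0.2275, 0.1638, 0.1388, 0.1650]
t=3: π = [0.1911, 0.1201, 0.2058, 0.1743, 0.1310, 0.1778]
t=4: π = [0.1882, 0.1202, 0.2132, 0.1713, 0.1338, 0.1734]
t=5: π = [0.1892, 0.1202, 0.2107, 0.1722, 0.1329, 0.1748]
t=6: π = [0.1889, 0.1202, 0.2115, 0.1719, 0.1332, 0.1743]

π = [0.1889, 0.1202, 0.2115, 0.1719, 0.1332, 0.1743]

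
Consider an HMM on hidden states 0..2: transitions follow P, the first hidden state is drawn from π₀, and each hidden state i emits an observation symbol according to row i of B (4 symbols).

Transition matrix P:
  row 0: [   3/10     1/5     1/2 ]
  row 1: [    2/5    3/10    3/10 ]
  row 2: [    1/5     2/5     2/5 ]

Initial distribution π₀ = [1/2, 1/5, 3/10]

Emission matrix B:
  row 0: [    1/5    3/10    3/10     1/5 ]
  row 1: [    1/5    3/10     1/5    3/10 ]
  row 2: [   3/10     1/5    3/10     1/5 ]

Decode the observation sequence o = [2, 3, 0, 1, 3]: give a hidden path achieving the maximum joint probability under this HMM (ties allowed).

t=0: δ = [1.500e-01, 4.000e-02, 9.000e-02]  (obs o_0=2)
t=1: δ = [9.000e-03, 1.080e-02, 1.500e-02]  ψ = [0, 2, 0]  (obs o_1=3)
t=2: δ = [8.640e-04, 1.200e-03, 1.800e-03]  ψ = [1, 2, 2]  (obs o_2=0)
t=3: δ = [1.440e-04, 2.160e-04, 1.440e-04]  ψ = [1, 2, 2]  (obs o_3=1)
t=4: δ = [1.728e-05, 1.944e-05, 1.440e-05]  ψ = [1, 1, 0]  (obs o_4=3)
backtrack: best end state = 1; path = [0, 2, 2, 1, 1]

path = [0, 2, 2, 1, 1]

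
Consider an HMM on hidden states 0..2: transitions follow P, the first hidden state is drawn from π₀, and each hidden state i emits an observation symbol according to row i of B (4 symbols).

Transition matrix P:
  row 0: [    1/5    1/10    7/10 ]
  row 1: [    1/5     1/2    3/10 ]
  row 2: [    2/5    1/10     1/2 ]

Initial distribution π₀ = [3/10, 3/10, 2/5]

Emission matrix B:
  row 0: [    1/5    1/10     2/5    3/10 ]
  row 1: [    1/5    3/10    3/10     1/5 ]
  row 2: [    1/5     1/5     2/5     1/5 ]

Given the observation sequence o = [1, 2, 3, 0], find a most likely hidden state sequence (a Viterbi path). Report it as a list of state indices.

path = [2, 2, 0, 2]

t=0: δ = [3.000e-02, 9.000e-02, 8.000e-02]  (obs o_0=1)
t=1: δ = [1.280e-02, 1.350e-02, 1.600e-02]  ψ = [2, 1, 2]  (obs o_1=2)
t=2: δ = [1.920e-03, 1.350e-03, 1.792e-03]  ψ = [2, 1, 0]  (obs o_2=3)
t=3: δ = [1.434e-04, 1.350e-04, 2.688e-04]  ψ = [2, 1, 0]  (obs o_3=0)
backtrack: best end state = 2; path = [2, 2, 0, 2]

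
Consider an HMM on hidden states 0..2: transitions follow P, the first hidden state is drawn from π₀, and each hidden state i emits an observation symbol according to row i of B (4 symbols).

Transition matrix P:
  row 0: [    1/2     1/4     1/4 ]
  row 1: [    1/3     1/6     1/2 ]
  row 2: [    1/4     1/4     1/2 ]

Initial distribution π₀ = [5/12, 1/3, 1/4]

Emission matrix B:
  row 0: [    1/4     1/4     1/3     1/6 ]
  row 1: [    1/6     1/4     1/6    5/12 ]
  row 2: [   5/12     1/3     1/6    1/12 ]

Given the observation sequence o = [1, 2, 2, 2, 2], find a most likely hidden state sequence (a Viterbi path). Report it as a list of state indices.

path = [0, 0, 0, 0, 0]

t=0: δ = [1.042e-01, 8.333e-02, 8.333e-02]  (obs o_0=1)
t=1: δ = [1.736e-02, 4.340e-03, 6.944e-03]  ψ = [0, 0, 1]  (obs o_1=2)
t=2: δ = [2.894e-03, 7.234e-04, 7.234e-04]  ψ = [0, 0, 0]  (obs o_2=2)
t=3: δ = [4.823e-04, 1.206e-04, 1.206e-04]  ψ = [0, 0, 0]  (obs o_3=2)
t=4: δ = [8.038e-05, 2.009e-05, 2.009e-05]  ψ = [0, 0, 0]  (obs o_4=2)
backtrack: best end state = 0; path = [0, 0, 0, 0, 0]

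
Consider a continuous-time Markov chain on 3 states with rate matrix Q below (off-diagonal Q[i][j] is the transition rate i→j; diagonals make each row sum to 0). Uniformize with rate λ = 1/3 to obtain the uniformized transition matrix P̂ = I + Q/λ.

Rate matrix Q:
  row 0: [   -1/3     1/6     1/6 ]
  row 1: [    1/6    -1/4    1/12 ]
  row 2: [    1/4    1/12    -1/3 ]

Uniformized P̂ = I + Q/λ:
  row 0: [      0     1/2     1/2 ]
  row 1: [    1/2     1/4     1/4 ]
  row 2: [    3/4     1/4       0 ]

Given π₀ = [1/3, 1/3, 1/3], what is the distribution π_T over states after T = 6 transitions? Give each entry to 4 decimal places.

t=0: π = [0.3333, 0.3333, 0.3333]
t=1: π = [0.4167, 0.3333, 0.2500]
t=2: π = [0.3542, 0.3542, 0.2917]
t=3: π = [0.3958, 0.3385, 0.2656]
t=4: π = [0.3685, 0.3490, 0.2826]
t=5: π = [0.3864, 0.3421, 0.2715]
t=6: π = [0.3747, 0.3466, 0.2787]

π = [0.3747, 0.3466, 0.2787]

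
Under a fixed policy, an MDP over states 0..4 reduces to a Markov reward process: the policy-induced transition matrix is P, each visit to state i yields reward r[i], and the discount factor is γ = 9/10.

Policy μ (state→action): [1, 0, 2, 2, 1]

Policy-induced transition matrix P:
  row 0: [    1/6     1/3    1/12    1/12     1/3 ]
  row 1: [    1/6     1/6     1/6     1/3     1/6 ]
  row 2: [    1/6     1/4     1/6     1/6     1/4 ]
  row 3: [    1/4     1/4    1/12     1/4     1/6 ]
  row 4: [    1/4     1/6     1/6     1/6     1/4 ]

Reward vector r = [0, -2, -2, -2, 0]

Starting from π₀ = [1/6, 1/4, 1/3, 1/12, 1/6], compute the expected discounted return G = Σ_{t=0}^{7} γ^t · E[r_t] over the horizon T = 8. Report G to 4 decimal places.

t=0: π = [0.1667, 0.2500, 0.3333, 0.0833, 0.1667], E[r] = -1.3333, γ^t·E[r] = -1.333333, running G = -1.333333
t=1: π = [0.1875, 0.2292, 0.1458, 0.2014, 0.2361], E[r] = -1.1528, γ^t·E[r] = -1.037500, running G = -2.370833
t=2: π = [0.2031, 0.2269, 0.1343, 0.2060, 0.2297], E[r] = -1.1343, γ^t·E[r] = -0.918750, running G = -3.289583
t=3: π = [0.2030, 0.2289, 0.1326, 0.2047, 0.2309], E[r] = -1.1323, γ^t·E[r] = -0.825469, running G = -4.115052
t=4: π = [0.2030, 0.2286, 0.1327, 0.2050, 0.2308], E[r] = -1.1325, γ^t·E[r] = -0.743038, running G = -4.858090
t=5: π = [0.2030, 0.2286, 0.1327, 0.2049, 0.2308], E[r] = -1.1325, γ^t·E[r] = -0.668716, running G = -5.526806
t=6: π = [0.2030, 0.2286, 0.1327, 0.2049, 0.2308], E[r] = -1.1325, γ^t·E[r] = -0.601845, running G = -6.128651
t=7: π = [0.2030, 0.2286, 0.1327, 0.2049, 0.2308], E[r] = -1.1325, γ^t·E[r] = -0.541661, running G = -6.670312

G = -6.6703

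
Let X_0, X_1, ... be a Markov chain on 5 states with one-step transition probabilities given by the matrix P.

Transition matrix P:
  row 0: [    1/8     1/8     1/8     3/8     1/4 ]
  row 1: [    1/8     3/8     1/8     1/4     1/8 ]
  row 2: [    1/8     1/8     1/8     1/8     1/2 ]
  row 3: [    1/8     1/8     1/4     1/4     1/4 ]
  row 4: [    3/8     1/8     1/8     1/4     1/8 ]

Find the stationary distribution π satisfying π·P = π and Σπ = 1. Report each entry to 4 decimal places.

Balance equations π_j = Σ_i π_i·P[i][j]:
  π_0 = 1/8·π_0 + 1/8·π_1 + 1/8·π_2 + 1/8·π_3 + 3/8·π_4
  π_1 = 1/8·π_0 + 3/8·π_1 + 1/8·π_2 + 1/8·π_3 + 1/8·π_4
  π_2 = 1/8·π_0 + 1/8·π_1 + 1/8·π_2 + 1/4·π_3 + 1/8·π_4
  π_3 = 3/8·π_0 + 1/4·π_1 + 1/8·π_2 + 1/4·π_3 + 1/4·π_4
  normalize: π_0 + π_1 + π_2 + π_3 + π_4 = 1
Solving the linear system gives exactly π = [185/1002, 1/6, 157/1002, 127/501, 239/1002].

π = [0.1846, 0.1667, 0.1567, 0.2535, 0.2385]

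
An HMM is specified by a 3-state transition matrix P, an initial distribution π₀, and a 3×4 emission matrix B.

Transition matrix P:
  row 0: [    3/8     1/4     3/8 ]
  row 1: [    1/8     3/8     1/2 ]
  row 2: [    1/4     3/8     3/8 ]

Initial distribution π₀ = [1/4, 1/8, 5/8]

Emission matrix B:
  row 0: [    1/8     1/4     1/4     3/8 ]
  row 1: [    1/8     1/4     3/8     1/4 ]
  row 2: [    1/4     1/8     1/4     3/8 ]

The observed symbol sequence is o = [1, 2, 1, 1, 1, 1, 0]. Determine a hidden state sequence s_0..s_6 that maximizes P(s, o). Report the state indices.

t=0: δ = [6.250e-02, 3.125e-02, 7.812e-02]  (obs o_0=1)
t=1: δ = [5.859e-03, 1.099e-02, 7.324e-03]  ψ = [0, 2, 2]  (obs o_1=2)
t=2: δ = [5.493e-04, 1.030e-03, 6.866e-04]  ψ = [0, 1, 1]  (obs o_2=1)
t=3: δ = [5.150e-05, 9.656e-05, 6.437e-05]  ψ = [0, 1, 1]  (obs o_3=1)
t=4: δ = [4.828e-06, 9.052e-06, 6.035e-06]  ψ = [0, 1, 1]  (obs o_4=1)
t=5: δ = [4.526e-07, 8.487e-07, 5.658e-07]  ψ = [0, 1, 1]  (obs o_5=1)
t=6: δ = [2.122e-08, 3.978e-08, 1.061e-07]  ψ = [0, 1, 1]  (obs o_6=0)
backtrack: best end state = 2; path = [2, 1, 1, 1, 1, 1, 2]

path = [2, 1, 1, 1, 1, 1, 2]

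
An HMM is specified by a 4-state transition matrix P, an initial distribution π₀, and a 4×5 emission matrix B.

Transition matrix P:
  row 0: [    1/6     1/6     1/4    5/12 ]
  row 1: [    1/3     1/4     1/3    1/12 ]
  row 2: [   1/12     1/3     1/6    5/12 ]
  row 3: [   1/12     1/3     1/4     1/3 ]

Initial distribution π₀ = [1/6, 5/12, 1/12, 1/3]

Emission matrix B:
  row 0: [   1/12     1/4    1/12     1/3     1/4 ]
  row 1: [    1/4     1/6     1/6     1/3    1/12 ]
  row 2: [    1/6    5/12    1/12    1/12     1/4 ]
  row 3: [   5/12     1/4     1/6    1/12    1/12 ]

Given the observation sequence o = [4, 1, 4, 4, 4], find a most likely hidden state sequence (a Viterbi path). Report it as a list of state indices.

t=0: δ = [4.167e-02, 3.472e-02, 2.083e-02, 2.778e-02]  (obs o_0=4)
t=1: δ = [2.894e-03, 1.543e-03, 4.823e-03, 4.340e-03]  ψ = [1, 3, 1, 0]  (obs o_1=1)
t=2: δ = [1.286e-04, 1.340e-04, 2.713e-04, 1.674e-04]  ψ = [1, 2, 3, 2]  (obs o_2=4)
t=3: δ = [1.116e-05, 7.535e-06, 1.130e-05, 9.419e-06]  ψ = [1, 2, 2, 2]  (obs o_3=4)
t=4: δ = [6.279e-07, 3.140e-07, 6.977e-07, 3.925e-07]  ψ = [1, 2, 0, 2]  (obs o_4=4)
backtrack: best end state = 2; path = [1, 2, 1, 0, 2]

path = [1, 2, 1, 0, 2]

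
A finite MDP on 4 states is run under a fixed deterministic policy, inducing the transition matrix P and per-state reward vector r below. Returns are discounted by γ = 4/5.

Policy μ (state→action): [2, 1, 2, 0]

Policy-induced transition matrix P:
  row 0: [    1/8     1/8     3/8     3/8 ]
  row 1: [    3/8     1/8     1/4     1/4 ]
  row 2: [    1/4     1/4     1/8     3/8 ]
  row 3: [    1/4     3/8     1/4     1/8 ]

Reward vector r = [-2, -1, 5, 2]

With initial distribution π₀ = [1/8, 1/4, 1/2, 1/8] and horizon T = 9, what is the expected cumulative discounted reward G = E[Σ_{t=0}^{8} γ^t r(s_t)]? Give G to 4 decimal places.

G = 5.7180

t=0: π = [0.1250, 0.2500, 0.5000, 0.1250], E[r] = 2.2500, γ^t·E[r] = 2.250000, running G = 2.250000
t=1: π = [0.2656, 0.2188, 0.2031, 0.3125], E[r] = 0.8906, γ^t·E[r] = 0.712500, running G = 2.962500
t=2: π = [0.2441, 0.2285, 0.2578, 0.2695], E[r] = 1.1113, γ^t·E[r] = 0.711250, running G = 3.673750
t=3: π = [0.2480, 0.2246, 0.2483, 0.2791], E[r] = 1.0789, γ^t·E[r] = 0.552375, running G = 4.226125
t=4: π = [0.2471, 0.2258, 0.2500, 0.2772], E[r] = 1.0842, γ^t·E[r] = 0.444100, running G = 4.670225
t=5: π = [0.2473, 0.2255, 0.2496, 0.2775], E[r] = 1.0829, γ^t·E[r] = 0.354858, running G = 5.025083
t=6: π = [0.2473, 0.2256, 0.2497, 0.2774], E[r] = 1.0833, γ^t·E[r] = 0.283984, running G = 5.309067
t=7: π = [0.2473, 0.2256, 0.2497, 0.2774], E[r] = 1.0832, γ^t·E[r] = 0.227167, running G = 5.536233
t=8: π = [0.2473, 0.2256, 0.2497, 0.2774], E[r] = 1.0832, γ^t·E[r] = 0.181737, running G = 5.717970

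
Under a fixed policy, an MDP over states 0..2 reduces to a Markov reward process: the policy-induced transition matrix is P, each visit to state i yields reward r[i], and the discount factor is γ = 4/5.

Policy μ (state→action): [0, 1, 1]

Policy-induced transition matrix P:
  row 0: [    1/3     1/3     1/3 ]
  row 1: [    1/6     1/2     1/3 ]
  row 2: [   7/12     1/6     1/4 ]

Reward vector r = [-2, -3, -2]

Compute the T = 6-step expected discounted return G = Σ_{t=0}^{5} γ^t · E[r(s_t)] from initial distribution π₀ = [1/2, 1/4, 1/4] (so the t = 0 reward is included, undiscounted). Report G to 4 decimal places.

t=0: π = [0.5000, 0.2500, 0.2500], E[r] = -2.2500, γ^t·E[r] = -2.250000, running G = -2.250000
t=1: π = [0.3542, 0.3333, 0.3125], E[r] = -2.3333, γ^t·E[r] = -1.866667, running G = -4.116667
t=2: π = [0.3559, 0.3368, 0.3073], E[r] = -2.3368, γ^t·E[r] = -1.495556, running G = -5.612222
t=3: π = [0.3540, 0.3383, 0.3077], E[r] = -2.3383, γ^t·E[r] = -1.197185, running G = -6.809407
t=4: π = [0.3539, 0.3384, 0.3077], E[r] = -2.3384, γ^t·E[r] = -0.957817, running G = -7.767225
t=5: π = [0.3539, 0.3385, 0.3077], E[r] = -2.3385, γ^t·E[r] = -0.766265, running G = -8.533490

G = -8.5335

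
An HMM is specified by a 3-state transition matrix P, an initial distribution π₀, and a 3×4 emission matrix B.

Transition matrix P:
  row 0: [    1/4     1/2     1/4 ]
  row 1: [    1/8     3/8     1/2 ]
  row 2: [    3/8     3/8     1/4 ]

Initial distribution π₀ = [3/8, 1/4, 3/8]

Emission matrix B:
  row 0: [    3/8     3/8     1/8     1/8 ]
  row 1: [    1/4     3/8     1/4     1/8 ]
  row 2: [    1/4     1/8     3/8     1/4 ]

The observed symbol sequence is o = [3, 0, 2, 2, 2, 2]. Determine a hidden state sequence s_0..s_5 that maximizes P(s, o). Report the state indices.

path = [2, 0, 1, 2, 1, 2]

t=0: δ = [4.688e-02, 3.125e-02, 9.375e-02]  (obs o_0=3)
t=1: δ = [1.318e-02, 8.789e-03, 5.859e-03]  ψ = [2, 2, 2]  (obs o_1=0)
t=2: δ = [4.120e-04, 1.648e-03, 1.648e-03]  ψ = [0, 0, 1]  (obs o_2=2)
t=3: δ = [7.725e-05, 1.545e-04, 3.090e-04]  ψ = [2, 1, 1]  (obs o_3=2)
t=4: δ = [1.448e-05, 2.897e-05, 2.897e-05]  ψ = [2, 2, 1]  (obs o_4=2)
t=5: δ = [1.358e-06, 2.716e-06, 5.431e-06]  ψ = [2, 1, 1]  (obs o_5=2)
backtrack: best end state = 2; path = [2, 0, 1, 2, 1, 2]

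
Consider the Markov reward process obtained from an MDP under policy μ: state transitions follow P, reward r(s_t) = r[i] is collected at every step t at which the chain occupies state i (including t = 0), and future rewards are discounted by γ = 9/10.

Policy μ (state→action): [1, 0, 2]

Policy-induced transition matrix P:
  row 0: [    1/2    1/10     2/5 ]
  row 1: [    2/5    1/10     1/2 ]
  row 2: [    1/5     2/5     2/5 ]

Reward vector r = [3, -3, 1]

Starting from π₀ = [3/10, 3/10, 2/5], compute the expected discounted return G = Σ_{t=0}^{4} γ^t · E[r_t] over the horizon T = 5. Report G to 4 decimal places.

G = 2.8713

t=0: π = [0.3000, 0.3000, 0.4000], E[r] = 0.4000, γ^t·E[r] = 0.400000, running G = 0.400000
t=1: π = [0.3500, 0.2200, 0.4300], E[r] = 0.8200, γ^t·E[r] = 0.738000, running G = 1.138000
t=2: π = [0.3490, 0.2290, 0.4220], E[r] = 0.7820, γ^t·E[r] = 0.633420, running G = 1.771420
t=3: π = [0.3505, 0.2266, 0.4229], E[r] = 0.7946, γ^t·E[r] = 0.579263, running G = 2.350683
t=4: π = [0.3505, 0.2269, 0.4227], E[r] = 0.7935, γ^t·E[r] = 0.520589, running G = 2.871273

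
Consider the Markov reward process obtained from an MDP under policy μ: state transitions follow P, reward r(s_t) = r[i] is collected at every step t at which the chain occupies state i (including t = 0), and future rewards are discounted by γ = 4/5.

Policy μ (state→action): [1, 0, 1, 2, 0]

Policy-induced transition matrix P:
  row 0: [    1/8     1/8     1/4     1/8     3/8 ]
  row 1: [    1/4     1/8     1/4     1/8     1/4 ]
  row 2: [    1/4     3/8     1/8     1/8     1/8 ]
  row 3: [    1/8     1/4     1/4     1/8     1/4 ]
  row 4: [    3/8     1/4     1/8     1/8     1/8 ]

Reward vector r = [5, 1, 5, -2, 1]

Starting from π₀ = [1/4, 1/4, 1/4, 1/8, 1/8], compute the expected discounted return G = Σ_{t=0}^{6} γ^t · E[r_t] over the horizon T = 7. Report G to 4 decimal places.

G = 9.5274

t=0: π = [0.2500, 0.2500, 0.2500, 0.1250, 0.1250], E[r] = 2.6250, γ^t·E[r] = 2.625000, running G = 2.625000
t=1: π = [0.2188, 0.2188, 0.2031, 0.1250, 0.2344], E[r] = 2.3125, γ^t·E[r] = 1.850000, running G = 4.475000
t=2: π = [0.2363, 0.2207, 0.1953, 0.1250, 0.2227], E[r] = 2.3516, γ^t·E[r] = 1.505000, running G = 5.980000
t=3: π = [0.2327, 0.2173, 0.1978, 0.1250, 0.2273], E[r] = 2.3467, γ^t·E[r] = 1.201500, running G = 7.181500
t=4: π = [0.2337, 0.2185, 0.1969, 0.1250, 0.2260], E[r] = 2.3473, γ^t·E[r] = 0.961450, running G = 8.142950
t=5: π = [0.2334, 0.2181, 0.1971, 0.1250, 0.2264], E[r] = 2.3472, γ^t·E[r] = 0.769135, running G = 8.912085
t=6: π = [0.2335, 0.2182, 0.1971, 0.1250, 0.2262], E[r] = 2.3472, γ^t·E[r] = 0.615311, running G = 9.527396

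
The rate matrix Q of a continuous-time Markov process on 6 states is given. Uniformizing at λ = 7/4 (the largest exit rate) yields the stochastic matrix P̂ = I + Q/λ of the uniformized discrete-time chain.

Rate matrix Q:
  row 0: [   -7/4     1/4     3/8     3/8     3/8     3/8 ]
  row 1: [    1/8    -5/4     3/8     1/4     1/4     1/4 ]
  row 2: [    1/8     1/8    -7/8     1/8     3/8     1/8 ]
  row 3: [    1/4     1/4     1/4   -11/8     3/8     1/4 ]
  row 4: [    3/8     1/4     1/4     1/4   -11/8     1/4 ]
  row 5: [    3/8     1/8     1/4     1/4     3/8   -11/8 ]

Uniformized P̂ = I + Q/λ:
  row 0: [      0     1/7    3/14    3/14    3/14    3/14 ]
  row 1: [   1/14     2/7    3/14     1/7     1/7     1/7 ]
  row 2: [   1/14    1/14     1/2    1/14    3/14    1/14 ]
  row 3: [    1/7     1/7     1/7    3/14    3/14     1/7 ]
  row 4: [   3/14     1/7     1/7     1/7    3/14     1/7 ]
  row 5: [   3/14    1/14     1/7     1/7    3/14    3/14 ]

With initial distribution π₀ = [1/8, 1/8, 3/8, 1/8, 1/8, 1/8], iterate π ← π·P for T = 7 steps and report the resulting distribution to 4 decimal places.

t=0: π = [0.1250, 0.1250, 0.3750, 0.1250, 0.1250, 0.1250]
t=1: π = [0.1071, 0.1250, 0.2946, 0.1339, 0.2054, 0.1339]
t=2: π = [0.1218, 0.1301, 0.2647, 0.1390, 0.2054, 0.1390]
t=3: π = [0.1219, 0.1326, 0.2554, 0.1426, 0.2050, 0.1426]
t=4: π = [0.1226, 0.1334, 0.2522, 0.1435, 0.2048, 0.1435]
t=5: π = [0.1227, 0.1336, 0.2512, 0.1438, 0.2048, 0.1438]
t=6: π = [0.1227, 0.1337, 0.2509, 0.1440, 0.2047, 0.1440]
t=7: π = [0.1228, 0.1338, 0.2508, 0.1440, 0.2047, 0.1440]

π = [0.1228, 0.1338, 0.2508, 0.1440, 0.2047, 0.1440]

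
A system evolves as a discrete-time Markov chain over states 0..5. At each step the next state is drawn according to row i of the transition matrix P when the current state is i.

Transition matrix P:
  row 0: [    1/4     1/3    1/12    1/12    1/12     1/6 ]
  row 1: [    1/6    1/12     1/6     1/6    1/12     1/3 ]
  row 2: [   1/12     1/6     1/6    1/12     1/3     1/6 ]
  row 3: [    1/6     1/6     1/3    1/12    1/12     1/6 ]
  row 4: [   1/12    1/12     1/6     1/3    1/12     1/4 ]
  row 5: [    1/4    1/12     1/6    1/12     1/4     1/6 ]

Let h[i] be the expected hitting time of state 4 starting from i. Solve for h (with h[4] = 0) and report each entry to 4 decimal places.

h = [6.4561, 6.1643, 4.7484, 6.0778, 0.0000, 5.3107]

First-step conditioning: h[4] = 0; for i ≠ 4, h[i] = 1 + Σ_k P[i][k]·h[k].
  h[0] = 1 + 1/4·h[0] + 1/3·h[1] + 1/12·h[2] + 1/12·h[3] + 1/6·h[5]
  h[1] = 1 + 1/6·h[0] + 1/12·h[1] + 1/6·h[2] + 1/6·h[3] + 1/3·h[5]
  h[2] = 1 + 1/12·h[0] + 1/6·h[1] + 1/6·h[2] + 1/12·h[3] + 1/6·h[5]
  h[3] = 1 + 1/6·h[0] + 1/6·h[1] + 1/3·h[2] + 1/12·h[3] + 1/6·h[5]
  h[5] = 1 + 1/4·h[0] + 1/12·h[1] + 1/6·h[2] + 1/12·h[3] + 1/6·h[5]
Solving the 5×5 linear system over states ≠ 4 gives exactly h = [25224/3907, 24084/3907, 18552/3907, 23746/3907, 0, 20749/3907] (h[4] = 0 is the target).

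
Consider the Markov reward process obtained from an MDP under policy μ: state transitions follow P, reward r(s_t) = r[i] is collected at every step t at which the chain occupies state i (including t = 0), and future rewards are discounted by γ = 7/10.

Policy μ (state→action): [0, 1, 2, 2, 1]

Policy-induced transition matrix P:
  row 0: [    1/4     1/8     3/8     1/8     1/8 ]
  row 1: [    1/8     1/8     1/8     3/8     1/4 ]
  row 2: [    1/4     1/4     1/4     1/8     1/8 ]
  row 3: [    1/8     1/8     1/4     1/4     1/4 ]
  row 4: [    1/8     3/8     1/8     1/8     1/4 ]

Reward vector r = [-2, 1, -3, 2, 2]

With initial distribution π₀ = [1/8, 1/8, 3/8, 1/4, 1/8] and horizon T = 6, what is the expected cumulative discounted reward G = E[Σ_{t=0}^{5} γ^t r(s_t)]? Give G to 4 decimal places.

t=0: π = [0.1250, 0.1250, 0.3750, 0.2500, 0.1250], E[r] = -0.5000, γ^t·E[r] = -0.500000, running G = -0.500000
t=1: π = [0.1875, 0.2031, 0.2344, 0.1875, 0.1875], E[r] = -0.1250, γ^t·E[r] = -0.087500, running G = -0.587500
t=2: π = [0.1777, 0.2012, 0.2246, 0.1992, 0.1973], E[r] = -0.0352, γ^t·E[r] = -0.017227, running G = -0.604727
t=3: π = [0.1753, 0.2024, 0.2224, 0.2002, 0.1997], E[r] = -0.0156, γ^t·E[r] = -0.005359, running G = -0.610086
t=4: π = [0.1747, 0.2027, 0.2216, 0.2006, 0.2003], E[r] = -0.0098, γ^t·E[r] = -0.002359, running G = -0.612445
t=5: π = [0.1745, 0.2028, 0.2215, 0.2008, 0.2005], E[r] = -0.0083, γ^t·E[r] = -0.001390, running G = -0.613835

G = -0.6138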